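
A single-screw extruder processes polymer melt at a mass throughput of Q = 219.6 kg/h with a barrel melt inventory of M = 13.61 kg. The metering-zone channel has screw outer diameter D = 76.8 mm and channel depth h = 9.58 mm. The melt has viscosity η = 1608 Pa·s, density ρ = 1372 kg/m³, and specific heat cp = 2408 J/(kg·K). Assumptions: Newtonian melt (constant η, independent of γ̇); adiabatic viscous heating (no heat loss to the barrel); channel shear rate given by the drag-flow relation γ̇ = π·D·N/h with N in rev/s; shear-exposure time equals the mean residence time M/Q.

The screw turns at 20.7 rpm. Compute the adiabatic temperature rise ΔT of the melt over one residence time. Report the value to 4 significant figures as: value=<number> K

value=8.198 K

Q_s = Q / 3600 = 219.6 / 3600 = 0.061 kg/s
Mean residence time: t_res = M/Q_s = 13.61 kg / 0.061 kg/s = 223.115 s
D = 76.8 mm = 0.0768 m;  h = 9.58 mm = 0.00958 m;  N = 20.7 rpm / 60 = 0.345 rev/s
γ̇ = π D N / h = (π)(0.0768)(0.345) / 0.00958 = 8.6889 s⁻¹
ΔT = η·γ̇²·t_res / (ρ·cp) = 1608 · (8.6889)² · 223.115 / (1372 · 2408) = 8.19848 K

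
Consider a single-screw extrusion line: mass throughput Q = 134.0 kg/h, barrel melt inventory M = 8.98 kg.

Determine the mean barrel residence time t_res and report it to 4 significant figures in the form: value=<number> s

value=241.3 s

Q_s = Q / 3600 = 134.0 / 3600 = 0.0372222 kg/s
t_res = M / Q_s = 8.98 ÷ 0.0372222 = 241.254 s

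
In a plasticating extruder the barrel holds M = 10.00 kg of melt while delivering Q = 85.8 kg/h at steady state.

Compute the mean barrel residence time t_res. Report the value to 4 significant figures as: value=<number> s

Convert throughput: Q = 85.8 kg/h = 85.8/3600 = 0.0238333 kg/s
t_res = M / Q_s = 10.00 ÷ 0.0238333 = 419.58 s

value=419.6 s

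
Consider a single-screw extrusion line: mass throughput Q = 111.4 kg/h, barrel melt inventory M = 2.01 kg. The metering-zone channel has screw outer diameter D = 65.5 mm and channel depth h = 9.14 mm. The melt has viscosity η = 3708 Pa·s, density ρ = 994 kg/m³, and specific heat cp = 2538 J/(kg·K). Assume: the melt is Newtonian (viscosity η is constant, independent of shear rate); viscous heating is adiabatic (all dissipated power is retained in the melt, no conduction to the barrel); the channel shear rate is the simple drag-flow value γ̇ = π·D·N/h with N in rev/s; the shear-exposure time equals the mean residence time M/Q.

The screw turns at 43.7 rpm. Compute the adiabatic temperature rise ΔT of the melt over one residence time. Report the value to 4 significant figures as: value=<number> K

value=25.67 K

Convert throughput: Q = 111.4 kg/h = 111.4/3600 = 0.0309444 kg/s
t_res = M / Q_s = 2.01 ÷ 0.0309444 = 64.9551 s
Geometry in metres: D = 65.5 mm → 0.0655 m, h = 9.14 mm → 0.00914 m; screw speed N = 43.7 rpm = 0.728333 rev/s
Shear rate: γ̇ = πDN/h = π·0.0655·0.728333/0.00914 = 16.3974 s⁻¹
ΔT = η·γ̇²·t_res/(ρ·cp) = [3708 × 16.3974² × 64.9551] / [994 × 2538] = 25.67 K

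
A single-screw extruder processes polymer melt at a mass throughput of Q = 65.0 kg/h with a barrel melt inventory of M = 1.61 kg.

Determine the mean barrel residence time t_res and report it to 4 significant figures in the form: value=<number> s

value=89.17 s

Convert throughput: Q = 65.0 kg/h = 65.0/3600 = 0.0180556 kg/s
t_res = M / Q_s = 1.61 / 0.0180556 = 89.1692 s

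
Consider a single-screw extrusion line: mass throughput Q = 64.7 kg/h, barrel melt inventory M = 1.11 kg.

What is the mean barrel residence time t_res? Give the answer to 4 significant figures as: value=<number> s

Convert throughput: Q = 64.7 kg/h = 64.7/3600 = 0.0179722 kg/s
t_res = M / Q_s = 1.11 ÷ 0.0179722 = 61.762 s

value=61.76 s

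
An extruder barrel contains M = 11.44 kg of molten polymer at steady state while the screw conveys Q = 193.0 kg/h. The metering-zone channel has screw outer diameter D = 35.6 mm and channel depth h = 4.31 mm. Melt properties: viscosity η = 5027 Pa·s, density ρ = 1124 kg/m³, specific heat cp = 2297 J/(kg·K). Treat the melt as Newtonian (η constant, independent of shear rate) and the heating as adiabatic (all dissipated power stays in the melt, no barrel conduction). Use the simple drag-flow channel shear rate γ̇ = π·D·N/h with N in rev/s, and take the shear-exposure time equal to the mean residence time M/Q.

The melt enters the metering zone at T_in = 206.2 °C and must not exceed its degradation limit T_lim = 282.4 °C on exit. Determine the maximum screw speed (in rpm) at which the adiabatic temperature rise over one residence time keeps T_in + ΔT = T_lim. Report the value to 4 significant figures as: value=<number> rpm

value=31.31 rpm

Convert throughput: Q = 193.0 kg/h = 193.0/3600 = 0.0536111 kg/s
t_res = M / Q_s = 11.44 / 0.0536111 = 213.389 s
Convert to metres: D = 0.0356 m, h = 0.00431 m
ΔT_a = T_lim − T_in = 282.4 − 206.2 = 76.2 K
γ̇_max² = ΔT_a·ρ·cp / (η·t_res) = [76.2 × 1124 × 2297] / [5027 × 213.389] = 183.401 s⁻²
γ̇_max = √183.401 = 13.5426 s⁻¹
Solve γ̇ = πDN/h for N: N_max = γ̇_max·h/(π·D) = 13.5426 × 0.00431 / (π × 0.0356) = 0.521889 rev/s = 31.3134 rpm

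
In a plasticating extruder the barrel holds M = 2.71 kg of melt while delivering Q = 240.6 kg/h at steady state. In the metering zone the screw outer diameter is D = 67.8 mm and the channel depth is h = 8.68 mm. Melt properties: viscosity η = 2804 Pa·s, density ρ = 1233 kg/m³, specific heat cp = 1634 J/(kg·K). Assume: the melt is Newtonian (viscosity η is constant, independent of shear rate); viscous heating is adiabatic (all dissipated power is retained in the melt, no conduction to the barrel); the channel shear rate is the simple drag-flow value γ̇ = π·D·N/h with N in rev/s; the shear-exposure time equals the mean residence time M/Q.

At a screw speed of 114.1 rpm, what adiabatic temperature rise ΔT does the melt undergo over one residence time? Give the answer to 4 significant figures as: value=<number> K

Q_s = Q / 3600 = 240.6 / 3600 = 0.0668333 kg/s
t_res = M / Q_s = 2.71 / 0.0668333 = 40.5486 s
D = 67.8 mm = 0.0678 m;  h = 8.68 mm = 0.00868 m;  N = 114.1 rpm / 60 = 1.90167 rev/s
γ̇ = π D N / h = (π)(0.0678)(1.90167) / 0.00868 = 46.6653 s⁻¹
Adiabatic rise: ΔT = η γ̇² t_res / (ρ cp) = 2804·(46.6653)²·40.5486 / (1233·1634) = 122.893 K

value=122.9 K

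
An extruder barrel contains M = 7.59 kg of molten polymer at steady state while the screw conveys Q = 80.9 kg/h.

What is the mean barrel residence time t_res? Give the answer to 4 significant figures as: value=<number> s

value=337.8 s

Convert throughput: Q = 80.9 kg/h = 80.9/3600 = 0.0224722 kg/s
t_res = M / Q_s = 7.59 ÷ 0.0224722 = 337.75 s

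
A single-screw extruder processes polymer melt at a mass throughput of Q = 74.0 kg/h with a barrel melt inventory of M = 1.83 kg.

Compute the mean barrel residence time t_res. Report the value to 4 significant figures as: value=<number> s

value=89.03 s

Q_s = Q / 3600 = 74.0 / 3600 = 0.0205556 kg/s
t_res = M / Q_s = 1.83 ÷ 0.0205556 = 89.027 s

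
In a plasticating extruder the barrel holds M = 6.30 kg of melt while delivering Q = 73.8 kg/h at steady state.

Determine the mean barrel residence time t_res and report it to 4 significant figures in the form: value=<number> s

Throughput in SI: Q_s = 73.8 kg/h ÷ 3600 s/h = 0.0205 kg/s
t_res = M / Q_s = 6.30 ÷ 0.0205 = 307.317 s

value=307.3 s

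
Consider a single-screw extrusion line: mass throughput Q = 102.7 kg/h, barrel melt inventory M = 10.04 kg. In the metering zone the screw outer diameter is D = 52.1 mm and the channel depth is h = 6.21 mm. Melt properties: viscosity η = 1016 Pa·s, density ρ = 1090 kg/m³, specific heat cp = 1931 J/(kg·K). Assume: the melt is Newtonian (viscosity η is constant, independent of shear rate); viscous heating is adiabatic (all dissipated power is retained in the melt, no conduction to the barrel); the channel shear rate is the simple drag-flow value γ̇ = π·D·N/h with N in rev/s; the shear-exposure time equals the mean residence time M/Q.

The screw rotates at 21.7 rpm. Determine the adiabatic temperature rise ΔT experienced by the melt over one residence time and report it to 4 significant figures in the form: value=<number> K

value=15.44 K

Throughput in SI: Q_s = 102.7 kg/h ÷ 3600 s/h = 0.0285278 kg/s
t_res = M / Q_s = 10.04 ÷ 0.0285278 = 351.938 s
D = 52.1 mm = 0.0521 m;  h = 6.21 mm = 0.00621 m;  N = 21.7 rpm / 60 = 0.361667 rev/s
γ̇ = π D N / h = (π)(0.0521)(0.361667) / 0.00621 = 9.53245 s⁻¹
ΔT = η·γ̇²·t_res / (ρ·cp) = 1016 · (9.53245)² · 351.938 / (1090 · 1931) = 15.4369 K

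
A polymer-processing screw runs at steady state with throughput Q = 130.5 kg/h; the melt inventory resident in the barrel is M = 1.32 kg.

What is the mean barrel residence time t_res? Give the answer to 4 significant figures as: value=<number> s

value=36.41 s

Q_s = Q / 3600 = 130.5 / 3600 = 0.03625 kg/s
t_res = M / Q_s = 1.32 ÷ 0.03625 = 36.4138 s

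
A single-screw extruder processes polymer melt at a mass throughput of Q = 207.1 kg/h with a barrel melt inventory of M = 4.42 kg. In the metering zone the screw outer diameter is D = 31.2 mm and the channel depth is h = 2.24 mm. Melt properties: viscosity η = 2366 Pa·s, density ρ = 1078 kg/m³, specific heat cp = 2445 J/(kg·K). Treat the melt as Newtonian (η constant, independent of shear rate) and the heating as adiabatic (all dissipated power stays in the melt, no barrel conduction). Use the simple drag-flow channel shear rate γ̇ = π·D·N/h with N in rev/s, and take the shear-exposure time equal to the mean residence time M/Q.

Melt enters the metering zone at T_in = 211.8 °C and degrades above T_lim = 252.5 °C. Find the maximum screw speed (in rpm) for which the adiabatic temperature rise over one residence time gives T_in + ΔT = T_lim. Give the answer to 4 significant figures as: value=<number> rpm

Throughput in SI: Q_s = 207.1 kg/h ÷ 3600 s/h = 0.0575278 kg/s
Mean residence time: t_res = M/Q_s = 4.42 kg / 0.0575278 kg/s = 76.8324 s
D = 31.2 mm = 0.0312 m;  h = 2.24 mm = 0.00224 m
ΔT_a = T_lim − T_in = 252.5 − 211.8 = 40.7 K
Invert ΔT = ηγ̇²t_res/(ρcp) for γ̇: γ̇_max² = ΔT_a ρ cp / (η t_res) = 40.7·1078·2445 / (2366·76.8324) = 590.11 s⁻²
γ̇_max = sqrt(590.11) = 24.2922 s⁻¹
Solve γ̇ = πDN/h for N: N_max = γ̇_max·h/(π·D) = 24.2922 × 0.00224 / (π × 0.0312) = 0.555149 rev/s = 33.309 rpm

value=33.31 rpm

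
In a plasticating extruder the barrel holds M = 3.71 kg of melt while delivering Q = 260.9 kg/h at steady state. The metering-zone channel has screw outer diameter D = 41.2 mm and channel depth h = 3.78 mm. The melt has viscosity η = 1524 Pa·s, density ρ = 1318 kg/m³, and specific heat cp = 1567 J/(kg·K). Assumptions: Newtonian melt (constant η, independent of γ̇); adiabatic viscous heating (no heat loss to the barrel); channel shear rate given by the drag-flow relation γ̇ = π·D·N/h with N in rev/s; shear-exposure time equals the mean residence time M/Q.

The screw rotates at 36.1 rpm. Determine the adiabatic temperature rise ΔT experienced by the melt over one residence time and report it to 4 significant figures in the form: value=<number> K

Q_s = Q / 3600 = 260.9 / 3600 = 0.0724722 kg/s
t_res = M / Q_s = 3.71 / 0.0724722 = 51.192 s
D = 41.2 mm = 0.0412 m;  h = 3.78 mm = 0.00378 m;  N = 36.1 rpm / 60 = 0.601667 rev/s
Shear rate: γ̇ = πDN/h = π·0.0412·0.601667/0.00378 = 20.6021 s⁻¹
Adiabatic rise: ΔT = η γ̇² t_res / (ρ cp) = 1524·(20.6021)²·51.192 / (1318·1567) = 16.0334 K

value=16.03 K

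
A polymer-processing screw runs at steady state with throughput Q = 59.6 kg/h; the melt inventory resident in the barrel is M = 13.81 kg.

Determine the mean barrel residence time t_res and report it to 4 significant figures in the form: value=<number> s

Convert throughput: Q = 59.6 kg/h = 59.6/3600 = 0.0165556 kg/s
t_res = M / Q_s = 13.81 / 0.0165556 = 834.161 s

value=834.2 s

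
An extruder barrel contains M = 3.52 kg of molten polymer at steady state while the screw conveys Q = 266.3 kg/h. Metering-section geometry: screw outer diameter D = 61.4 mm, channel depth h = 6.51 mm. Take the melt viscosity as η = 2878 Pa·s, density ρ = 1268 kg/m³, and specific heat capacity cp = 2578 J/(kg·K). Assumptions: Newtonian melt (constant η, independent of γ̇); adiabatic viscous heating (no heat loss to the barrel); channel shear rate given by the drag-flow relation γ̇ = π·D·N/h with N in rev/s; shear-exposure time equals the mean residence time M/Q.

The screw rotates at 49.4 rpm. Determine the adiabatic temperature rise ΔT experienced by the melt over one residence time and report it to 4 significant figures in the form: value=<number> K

value=24.93 K

Q_s = Q / 3600 = 266.3 / 3600 = 0.0739722 kg/s
t_res = M / Q_s = 3.52 ÷ 0.0739722 = 47.5854 s
D = 61.4 mm = 0.0614 m;  h = 6.51 mm = 0.00651 m;  N = 49.4 rpm / 60 = 0.823333 rev/s
γ̇ = π·D·N / h = π · 0.0614 · 0.823333 / 0.00651 = 24.3957 s⁻¹
ΔT = η·γ̇²·t_res / (ρ·cp) = 2878 · (24.3957)² · 47.5854 / (1268 · 2578) = 24.9338 K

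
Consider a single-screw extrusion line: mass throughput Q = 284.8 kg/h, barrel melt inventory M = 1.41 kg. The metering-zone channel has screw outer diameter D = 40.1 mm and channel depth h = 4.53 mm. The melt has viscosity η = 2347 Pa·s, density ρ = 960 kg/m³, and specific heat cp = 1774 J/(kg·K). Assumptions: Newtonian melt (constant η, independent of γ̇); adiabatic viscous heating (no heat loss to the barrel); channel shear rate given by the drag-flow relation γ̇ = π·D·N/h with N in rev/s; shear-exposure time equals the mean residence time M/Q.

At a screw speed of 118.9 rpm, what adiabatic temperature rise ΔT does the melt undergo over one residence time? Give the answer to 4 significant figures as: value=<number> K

value=74.60 K

Q_s = Q / 3600 = 284.8 / 3600 = 0.0791111 kg/s
t_res = M / Q_s = 1.41 ÷ 0.0791111 = 17.823 s
Geometry in metres: D = 40.1 mm → 0.0401 m, h = 4.53 mm → 0.00453 m; screw speed N = 118.9 rpm = 1.98167 rev/s
Shear rate: γ̇ = πDN/h = π·0.0401·1.98167/0.00453 = 55.1095 s⁻¹
ΔT = η·γ̇²·t_res / (ρ·cp) = 2347 · (55.1095)² · 17.823 / (960 · 1774) = 74.5973 K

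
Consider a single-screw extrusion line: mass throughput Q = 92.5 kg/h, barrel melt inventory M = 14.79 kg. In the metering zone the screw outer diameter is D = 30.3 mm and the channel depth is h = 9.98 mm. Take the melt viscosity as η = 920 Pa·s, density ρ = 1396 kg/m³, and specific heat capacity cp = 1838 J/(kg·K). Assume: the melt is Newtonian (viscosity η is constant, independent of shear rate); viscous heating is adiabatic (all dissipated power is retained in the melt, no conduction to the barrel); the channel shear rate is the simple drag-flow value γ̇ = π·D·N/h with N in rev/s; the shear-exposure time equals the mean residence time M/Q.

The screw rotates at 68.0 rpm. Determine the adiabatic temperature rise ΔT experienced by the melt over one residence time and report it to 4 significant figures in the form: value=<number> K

value=24.12 K

Throughput in SI: Q_s = 92.5 kg/h ÷ 3600 s/h = 0.0256944 kg/s
Mean residence time: t_res = M/Q_s = 14.79 kg / 0.0256944 kg/s = 575.611 s
Geometry in metres: D = 30.3 mm → 0.0303 m, h = 9.98 mm → 0.00998 m; screw speed N = 68.0 rpm = 1.13333 rev/s
Shear rate: γ̇ = πDN/h = π·0.0303·1.13333/0.00998 = 10.8098 s⁻¹
ΔT = η·γ̇²·t_res / (ρ·cp) = 920 · (10.8098)² · 575.611 / (1396 · 1838) = 24.1171 K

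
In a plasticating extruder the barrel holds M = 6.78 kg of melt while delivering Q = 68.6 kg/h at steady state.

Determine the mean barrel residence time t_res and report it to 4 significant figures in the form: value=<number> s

Convert throughput: Q = 68.6 kg/h = 68.6/3600 = 0.0190556 kg/s
t_res = M / Q_s = 6.78 / 0.0190556 = 355.802 s

value=355.8 s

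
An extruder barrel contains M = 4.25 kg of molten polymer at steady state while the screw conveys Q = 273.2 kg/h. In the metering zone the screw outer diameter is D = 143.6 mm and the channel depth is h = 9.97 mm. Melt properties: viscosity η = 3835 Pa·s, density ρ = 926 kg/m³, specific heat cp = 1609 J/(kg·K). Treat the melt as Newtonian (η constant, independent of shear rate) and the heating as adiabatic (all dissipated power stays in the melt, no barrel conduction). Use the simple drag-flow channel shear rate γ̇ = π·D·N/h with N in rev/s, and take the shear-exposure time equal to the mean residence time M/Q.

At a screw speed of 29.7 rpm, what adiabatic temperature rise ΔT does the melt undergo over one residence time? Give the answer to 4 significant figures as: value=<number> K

Convert throughput: Q = 273.2 kg/h = 273.2/3600 = 0.0758889 kg/s
Mean residence time: t_res = M/Q_s = 4.25 kg / 0.0758889 kg/s = 56.0029 s
Convert to SI: D = 0.1436 m, h = 0.00997 m, N = 29.7/60 = 0.495 rev/s
Shear rate: γ̇ = πDN/h = π·0.1436·0.495/0.00997 = 22.3983 s⁻¹
ΔT = η·γ̇²·t_res / (ρ·cp) = 3835 · (22.3983)² · 56.0029 / (926 · 1609) = 72.3166 K

value=72.32 K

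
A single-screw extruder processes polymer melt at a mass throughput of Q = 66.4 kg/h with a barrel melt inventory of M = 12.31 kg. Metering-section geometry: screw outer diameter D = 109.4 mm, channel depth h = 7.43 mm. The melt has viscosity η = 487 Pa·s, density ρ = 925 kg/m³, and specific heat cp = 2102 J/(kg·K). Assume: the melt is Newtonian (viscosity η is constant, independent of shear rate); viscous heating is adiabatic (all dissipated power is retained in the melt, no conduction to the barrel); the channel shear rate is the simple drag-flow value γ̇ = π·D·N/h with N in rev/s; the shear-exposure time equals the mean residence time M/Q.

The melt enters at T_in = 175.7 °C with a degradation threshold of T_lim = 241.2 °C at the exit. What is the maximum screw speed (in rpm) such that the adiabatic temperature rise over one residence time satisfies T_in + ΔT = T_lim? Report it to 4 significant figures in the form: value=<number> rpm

value=25.68 rpm

Throughput in SI: Q_s = 66.4 kg/h ÷ 3600 s/h = 0.0184444 kg/s
t_res = M / Q_s = 12.31 ÷ 0.0184444 = 667.41 s
Geometry in SI: D = 109.4 mm → 0.1094 m, h = 7.43 mm → 0.00743 m
ΔT_a = T_lim − T_in = 241.2 − 175.7 = 65.5 K
γ̇_max² = ΔT_a·ρ·cp/(η·t_res) = 65.5·925·2102/(487·667.41) = 391.827 s⁻²
γ̇_max = √391.827 = 19.7946 s⁻¹
N_max = γ̇_max·h / (π·D) = 19.7946 · 0.00743 / (π · 0.1094) = 0.427926 rev/s = 25.6756 rpm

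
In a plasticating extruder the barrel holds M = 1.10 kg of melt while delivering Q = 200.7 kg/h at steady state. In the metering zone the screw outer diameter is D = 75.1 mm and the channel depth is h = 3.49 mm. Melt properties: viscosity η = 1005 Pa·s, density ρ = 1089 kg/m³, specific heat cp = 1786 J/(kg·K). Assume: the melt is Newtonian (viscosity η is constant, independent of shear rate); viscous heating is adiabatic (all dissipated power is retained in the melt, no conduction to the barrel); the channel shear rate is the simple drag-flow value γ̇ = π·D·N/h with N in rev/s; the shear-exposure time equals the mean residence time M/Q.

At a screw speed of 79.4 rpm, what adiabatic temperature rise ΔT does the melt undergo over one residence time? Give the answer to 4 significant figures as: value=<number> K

Convert throughput: Q = 200.7 kg/h = 200.7/3600 = 0.05575 kg/s
t_res = M / Q_s = 1.10 ÷ 0.05575 = 19.7309 s
D = 75.1 mm = 0.0751 m;  h = 3.49 mm = 0.00349 m;  N = 79.4 rpm / 60 = 1.32333 rev/s
γ̇ = π D N / h = (π)(0.0751)(1.32333) / 0.00349 = 89.461 s⁻¹
ΔT = η·γ̇²·t_res / (ρ·cp) = 1005 · (89.461)² · 19.7309 / (1089 · 1786) = 81.5966 K

value=81.60 K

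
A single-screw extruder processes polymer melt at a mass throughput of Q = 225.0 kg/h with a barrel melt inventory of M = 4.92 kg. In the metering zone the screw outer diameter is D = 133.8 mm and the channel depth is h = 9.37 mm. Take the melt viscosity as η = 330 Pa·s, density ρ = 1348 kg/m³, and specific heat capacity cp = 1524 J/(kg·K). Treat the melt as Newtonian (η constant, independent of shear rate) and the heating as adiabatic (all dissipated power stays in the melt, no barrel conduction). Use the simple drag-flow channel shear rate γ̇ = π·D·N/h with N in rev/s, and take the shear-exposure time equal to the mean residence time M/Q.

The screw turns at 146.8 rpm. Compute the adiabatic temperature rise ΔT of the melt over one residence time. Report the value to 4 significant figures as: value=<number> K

Throughput in SI: Q_s = 225.0 kg/h ÷ 3600 s/h = 0.0625 kg/s
t_res = M / Q_s = 4.92 / 0.0625 = 78.72 s
Convert to SI: D = 0.1338 m, h = 0.00937 m, N = 146.8/60 = 2.44667 rev/s
γ̇ = π D N / h = (π)(0.1338)(2.44667) / 0.00937 = 109.759 s⁻¹
ΔT = η·γ̇²·t_res / (ρ·cp) = 330 · (109.759)² · 78.72 / (1348 · 1524) = 152.337 K

value=152.3 K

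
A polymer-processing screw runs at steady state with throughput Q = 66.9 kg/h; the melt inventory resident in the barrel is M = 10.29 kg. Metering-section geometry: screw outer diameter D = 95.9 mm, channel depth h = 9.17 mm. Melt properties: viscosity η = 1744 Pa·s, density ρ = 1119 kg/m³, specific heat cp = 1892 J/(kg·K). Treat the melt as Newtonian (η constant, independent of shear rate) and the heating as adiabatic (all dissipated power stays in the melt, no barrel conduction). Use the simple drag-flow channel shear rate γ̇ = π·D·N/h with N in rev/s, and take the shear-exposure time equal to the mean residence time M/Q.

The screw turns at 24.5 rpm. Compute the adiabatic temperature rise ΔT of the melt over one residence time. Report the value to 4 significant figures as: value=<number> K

value=82.09 K

Q_s = Q / 3600 = 66.9 / 3600 = 0.0185833 kg/s
Mean residence time: t_res = M/Q_s = 10.29 kg / 0.0185833 kg/s = 553.722 s
D = 95.9 mm = 0.0959 m;  h = 9.17 mm = 0.00917 m;  N = 24.5 rpm / 60 = 0.408333 rev/s
γ̇ = π·D·N / h = π · 0.0959 · 0.408333 / 0.00917 = 13.4157 s⁻¹
ΔT = η·γ̇²·t_res / (ρ·cp) = 1744 · (13.4157)² · 553.722 / (1119 · 1892) = 82.0947 K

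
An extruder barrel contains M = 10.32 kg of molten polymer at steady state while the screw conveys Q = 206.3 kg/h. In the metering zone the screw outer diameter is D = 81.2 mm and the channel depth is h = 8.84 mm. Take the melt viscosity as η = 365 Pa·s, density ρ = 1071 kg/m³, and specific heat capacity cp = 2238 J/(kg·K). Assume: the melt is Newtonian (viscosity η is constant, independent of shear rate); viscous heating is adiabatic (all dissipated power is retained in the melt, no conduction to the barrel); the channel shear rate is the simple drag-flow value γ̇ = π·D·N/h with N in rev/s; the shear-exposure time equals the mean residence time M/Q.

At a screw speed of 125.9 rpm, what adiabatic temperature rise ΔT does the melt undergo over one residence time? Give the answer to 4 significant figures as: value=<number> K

Q_s = Q / 3600 = 206.3 / 3600 = 0.0573056 kg/s
Mean residence time: t_res = M/Q_s = 10.32 kg / 0.0573056 kg/s = 180.087 s
Convert to SI: D = 0.0812 m, h = 0.00884 m, N = 125.9/60 = 2.09833 rev/s
γ̇ = π·D·N / h = π · 0.0812 · 2.09833 / 0.00884 = 60.5519 s⁻¹
ΔT = η·γ̇²·t_res/(ρ·cp) = [365 × 60.5519² × 180.087] / [1071 × 2238] = 100.55 K

value=100.6 K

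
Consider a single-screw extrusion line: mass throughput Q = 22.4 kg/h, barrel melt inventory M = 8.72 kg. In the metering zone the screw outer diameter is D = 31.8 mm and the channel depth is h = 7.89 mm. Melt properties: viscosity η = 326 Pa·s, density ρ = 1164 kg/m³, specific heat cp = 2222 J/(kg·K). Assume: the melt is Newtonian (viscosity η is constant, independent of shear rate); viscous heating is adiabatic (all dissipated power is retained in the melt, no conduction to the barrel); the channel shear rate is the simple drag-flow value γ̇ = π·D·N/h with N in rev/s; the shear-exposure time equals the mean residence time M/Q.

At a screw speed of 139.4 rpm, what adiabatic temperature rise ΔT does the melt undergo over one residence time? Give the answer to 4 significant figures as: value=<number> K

value=152.9 K

Throughput in SI: Q_s = 22.4 kg/h ÷ 3600 s/h = 0.00622222 kg/s
t_res = M / Q_s = 8.72 ÷ 0.00622222 = 1401.43 s
D = 31.8 mm = 0.0318 m;  h = 7.89 mm = 0.00789 m;  N = 139.4 rpm / 60 = 2.32333 rev/s
γ̇ = π D N / h = (π)(0.0318)(2.32333) / 0.00789 = 29.4179 s⁻¹
ΔT = η·γ̇²·t_res/(ρ·cp) = [326 × 29.4179² × 1401.43] / [1164 × 2222] = 152.867 K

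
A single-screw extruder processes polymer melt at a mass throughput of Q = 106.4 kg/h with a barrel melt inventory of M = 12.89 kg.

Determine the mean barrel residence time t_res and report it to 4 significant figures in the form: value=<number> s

value=436.1 s

Throughput in SI: Q_s = 106.4 kg/h ÷ 3600 s/h = 0.0295556 kg/s
t_res = M / Q_s = 12.89 / 0.0295556 = 436.128 s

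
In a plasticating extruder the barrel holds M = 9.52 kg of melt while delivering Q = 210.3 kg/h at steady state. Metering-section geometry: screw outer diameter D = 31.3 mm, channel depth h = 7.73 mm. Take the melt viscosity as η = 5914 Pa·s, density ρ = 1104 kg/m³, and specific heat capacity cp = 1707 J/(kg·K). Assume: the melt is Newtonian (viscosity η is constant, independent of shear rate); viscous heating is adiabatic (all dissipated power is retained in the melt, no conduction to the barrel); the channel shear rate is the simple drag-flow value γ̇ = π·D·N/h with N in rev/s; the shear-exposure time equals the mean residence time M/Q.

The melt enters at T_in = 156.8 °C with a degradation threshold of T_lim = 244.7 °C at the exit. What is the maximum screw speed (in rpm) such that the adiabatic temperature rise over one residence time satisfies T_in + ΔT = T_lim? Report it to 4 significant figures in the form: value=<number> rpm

value=61.84 rpm

Throughput in SI: Q_s = 210.3 kg/h ÷ 3600 s/h = 0.0584167 kg/s
t_res = M / Q_s = 9.52 / 0.0584167 = 162.967 s
Geometry in SI: D = 31.3 mm → 0.0313 m, h = 7.73 mm → 0.00773 m
ΔT_a = T_lim − T_in = 244.7 °C − 156.8 °C = 87.9 K
γ̇_max² = ΔT_a·ρ·cp / (η·t_res) = [87.9 × 1104 × 1707] / [5914 × 162.967] = 171.874 s⁻²
γ̇_max = √171.874 = 13.1101 s⁻¹
N_max = γ̇_max h / (πD) = 13.1101·0.00773/(π·0.0313) = 1.0306 rev/s → ×60 = 61.836 rpm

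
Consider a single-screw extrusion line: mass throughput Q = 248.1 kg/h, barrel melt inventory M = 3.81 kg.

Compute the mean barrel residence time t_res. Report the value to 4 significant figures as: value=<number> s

Q_s = Q / 3600 = 248.1 / 3600 = 0.0689167 kg/s
Mean residence time: t_res = M/Q_s = 3.81 kg / 0.0689167 kg/s = 55.2842 s

value=55.28 s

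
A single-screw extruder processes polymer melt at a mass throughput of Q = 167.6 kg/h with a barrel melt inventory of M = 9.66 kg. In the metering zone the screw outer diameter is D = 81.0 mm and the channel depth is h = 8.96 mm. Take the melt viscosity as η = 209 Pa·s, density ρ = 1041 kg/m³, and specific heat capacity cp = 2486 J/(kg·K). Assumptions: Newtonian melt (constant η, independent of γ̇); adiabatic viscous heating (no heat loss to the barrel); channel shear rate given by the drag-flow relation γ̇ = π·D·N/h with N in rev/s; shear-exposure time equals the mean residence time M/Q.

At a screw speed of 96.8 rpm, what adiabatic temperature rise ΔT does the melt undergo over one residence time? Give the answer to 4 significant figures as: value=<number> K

value=35.18 K

Q_s = Q / 3600 = 167.6 / 3600 = 0.0465556 kg/s
t_res = M / Q_s = 9.66 ÷ 0.0465556 = 207.494 s
Geometry in metres: D = 81.0 mm → 0.081 m, h = 8.96 mm → 0.00896 m; screw speed N = 96.8 rpm = 1.61333 rev/s
Shear rate: γ̇ = πDN/h = π·0.081·1.61333/0.00896 = 45.8196 s⁻¹
ΔT = η·γ̇²·t_res/(ρ·cp) = [209 × 45.8196² × 207.494] / [1041 × 2486] = 35.1805 K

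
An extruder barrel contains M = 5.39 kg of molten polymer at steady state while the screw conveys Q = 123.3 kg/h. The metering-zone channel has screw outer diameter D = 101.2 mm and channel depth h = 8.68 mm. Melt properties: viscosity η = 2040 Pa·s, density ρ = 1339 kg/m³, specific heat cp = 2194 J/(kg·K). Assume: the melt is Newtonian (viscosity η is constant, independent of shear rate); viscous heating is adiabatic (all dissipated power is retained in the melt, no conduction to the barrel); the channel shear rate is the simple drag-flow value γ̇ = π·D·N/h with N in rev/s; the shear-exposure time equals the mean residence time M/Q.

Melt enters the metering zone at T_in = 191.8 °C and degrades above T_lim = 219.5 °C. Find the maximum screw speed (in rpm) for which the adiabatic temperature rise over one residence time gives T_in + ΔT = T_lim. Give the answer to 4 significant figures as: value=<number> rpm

value=26.08 rpm

Throughput in SI: Q_s = 123.3 kg/h ÷ 3600 s/h = 0.03425 kg/s
Mean residence time: t_res = M/Q_s = 5.39 kg / 0.03425 kg/s = 157.372 s
Geometry in SI: D = 101.2 mm → 0.1012 m, h = 8.68 mm → 0.00868 m
Allowable rise: ΔT_a = T_lim − T_in = 219.5 − 191.8 = 27.7 K
γ̇_max² = ΔT_a·ρ·cp/(η·t_res) = 27.7·1339·2194/(2040·157.372) = 253.477 s⁻²
γ̇_max = sqrt(253.477) = 15.921 s⁻¹
Solve γ̇ = πDN/h for N: N_max = γ̇_max·h/(π·D) = 15.921 × 0.00868 / (π × 0.1012) = 0.434669 rev/s = 26.0801 rpm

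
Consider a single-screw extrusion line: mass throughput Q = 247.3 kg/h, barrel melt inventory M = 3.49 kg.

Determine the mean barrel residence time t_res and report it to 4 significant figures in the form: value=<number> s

value=50.80 s

Throughput in SI: Q_s = 247.3 kg/h ÷ 3600 s/h = 0.0686944 kg/s
t_res = M / Q_s = 3.49 / 0.0686944 = 50.8047 s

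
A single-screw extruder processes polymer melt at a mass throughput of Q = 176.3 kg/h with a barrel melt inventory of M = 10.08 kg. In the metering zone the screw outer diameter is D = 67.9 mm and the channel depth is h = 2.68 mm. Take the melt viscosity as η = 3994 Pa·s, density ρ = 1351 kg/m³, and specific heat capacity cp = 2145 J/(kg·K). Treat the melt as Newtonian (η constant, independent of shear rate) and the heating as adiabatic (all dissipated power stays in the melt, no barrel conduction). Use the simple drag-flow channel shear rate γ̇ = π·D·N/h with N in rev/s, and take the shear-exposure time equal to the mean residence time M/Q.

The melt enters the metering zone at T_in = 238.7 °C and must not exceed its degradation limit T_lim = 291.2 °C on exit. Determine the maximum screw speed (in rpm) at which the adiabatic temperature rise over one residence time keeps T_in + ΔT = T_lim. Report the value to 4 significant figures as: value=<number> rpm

value=10.25 rpm

Throughput in SI: Q_s = 176.3 kg/h ÷ 3600 s/h = 0.0489722 kg/s
t_res = M / Q_s = 10.08 ÷ 0.0489722 = 205.831 s
Convert to metres: D = 0.0679 m, h = 0.00268 m
ΔT_a = T_lim − T_in = 291.2 °C − 238.7 °C = 52.5 K
γ̇_max² = ΔT_a·ρ·cp / (η·t_res) = [52.5 × 1351 × 2145] / [3994 × 205.831] = 185.065 s⁻²
γ̇_max = √185.065 = 13.6038 s⁻¹
N_max = γ̇_max·h / (π·D) = 13.6038 · 0.00268 / (π · 0.0679) = 0.170914 rev/s = 10.2548 rpm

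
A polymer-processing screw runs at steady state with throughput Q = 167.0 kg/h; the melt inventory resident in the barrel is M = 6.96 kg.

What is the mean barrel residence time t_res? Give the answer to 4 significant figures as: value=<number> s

Q_s = Q / 3600 = 167.0 / 3600 = 0.0463889 kg/s
t_res = M / Q_s = 6.96 / 0.0463889 = 150.036 s

value=150.0 s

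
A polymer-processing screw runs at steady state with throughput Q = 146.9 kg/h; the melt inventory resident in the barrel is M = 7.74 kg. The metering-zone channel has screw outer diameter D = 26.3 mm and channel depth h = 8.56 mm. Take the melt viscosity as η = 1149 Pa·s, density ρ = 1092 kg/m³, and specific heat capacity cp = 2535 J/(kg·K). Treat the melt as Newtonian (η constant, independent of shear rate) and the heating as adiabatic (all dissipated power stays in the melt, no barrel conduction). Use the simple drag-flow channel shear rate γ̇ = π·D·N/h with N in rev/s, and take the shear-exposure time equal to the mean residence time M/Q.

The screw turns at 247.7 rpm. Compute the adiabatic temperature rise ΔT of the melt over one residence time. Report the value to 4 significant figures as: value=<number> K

value=125.0 K

Convert throughput: Q = 146.9 kg/h = 146.9/3600 = 0.0408056 kg/s
t_res = M / Q_s = 7.74 ÷ 0.0408056 = 189.68 s
Convert to SI: D = 0.0263 m, h = 0.00856 m, N = 247.7/60 = 4.12833 rev/s
γ̇ = π·D·N / h = π · 0.0263 · 4.12833 / 0.00856 = 39.848 s⁻¹
ΔT = η·γ̇²·t_res/(ρ·cp) = [1149 × 39.848² × 189.68] / [1092 × 2535] = 125.013 K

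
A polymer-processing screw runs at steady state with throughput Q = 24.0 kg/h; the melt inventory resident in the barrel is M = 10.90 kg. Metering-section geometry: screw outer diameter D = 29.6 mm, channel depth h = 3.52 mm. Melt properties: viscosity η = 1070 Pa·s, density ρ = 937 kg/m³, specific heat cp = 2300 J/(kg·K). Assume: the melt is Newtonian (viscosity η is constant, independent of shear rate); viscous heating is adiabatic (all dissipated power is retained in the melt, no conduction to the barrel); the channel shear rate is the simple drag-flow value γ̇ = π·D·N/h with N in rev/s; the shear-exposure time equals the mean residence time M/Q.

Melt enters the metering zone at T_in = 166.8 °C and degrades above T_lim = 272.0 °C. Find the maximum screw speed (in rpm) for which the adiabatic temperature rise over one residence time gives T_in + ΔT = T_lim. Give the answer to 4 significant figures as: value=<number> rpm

value=25.85 rpm

Throughput in SI: Q_s = 24.0 kg/h ÷ 3600 s/h = 0.00666667 kg/s
Mean residence time: t_res = M/Q_s = 10.90 kg / 0.00666667 kg/s = 1635 s
Convert to metres: D = 0.0296 m, h = 0.00352 m
ΔT_a = T_lim − T_in = 272.0 − 166.8 = 105.2 K
Invert ΔT = ηγ̇²t_res/(ρcp) for γ̇: γ̇_max² = ΔT_a ρ cp / (η t_res) = 105.2·937·2300 / (1070·1635) = 129.593 s⁻²
Take the square root: γ̇_max = √(129.593) = 11.3839 s⁻¹
Solve γ̇ = πDN/h for N: N_max = γ̇_max·h/(π·D) = 11.3839 × 0.00352 / (π × 0.0296) = 0.430915 rev/s = 25.8549 rpm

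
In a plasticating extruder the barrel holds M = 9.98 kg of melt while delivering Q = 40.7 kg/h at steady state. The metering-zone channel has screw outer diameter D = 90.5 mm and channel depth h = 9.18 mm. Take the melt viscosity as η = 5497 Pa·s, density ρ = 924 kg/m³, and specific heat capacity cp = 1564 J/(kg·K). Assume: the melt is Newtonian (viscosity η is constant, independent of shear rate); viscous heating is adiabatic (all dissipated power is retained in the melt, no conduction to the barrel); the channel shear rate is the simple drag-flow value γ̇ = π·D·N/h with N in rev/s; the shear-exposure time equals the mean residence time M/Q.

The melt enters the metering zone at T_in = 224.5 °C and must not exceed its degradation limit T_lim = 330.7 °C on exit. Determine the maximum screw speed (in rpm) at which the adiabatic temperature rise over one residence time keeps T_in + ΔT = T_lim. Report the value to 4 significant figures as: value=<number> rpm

Throughput in SI: Q_s = 40.7 kg/h ÷ 3600 s/h = 0.0113056 kg/s
Mean residence time: t_res = M/Q_s = 9.98 kg / 0.0113056 kg/s = 882.752 s
D = 90.5 mm = 0.0905 m;  h = 9.18 mm = 0.00918 m
Allowable rise: ΔT_a = T_lim − T_in = 330.7 − 224.5 = 106.2 K
γ̇_max² = ΔT_a·ρ·cp/(η·t_res) = 106.2·924·1564/(5497·882.752) = 31.6278 s⁻²
Take the square root: γ̇_max = √(31.6278) = 5.62386 s⁻¹
N_max = γ̇_max h / (πD) = 5.62386·0.00918/(π·0.0905) = 0.181584 rev/s → ×60 = 10.8951 rpm

value=10.90 rpm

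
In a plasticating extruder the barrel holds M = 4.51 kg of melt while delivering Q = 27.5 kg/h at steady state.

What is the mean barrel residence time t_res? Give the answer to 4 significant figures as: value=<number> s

Q_s = Q / 3600 = 27.5 / 3600 = 0.00763889 kg/s
t_res = M / Q_s = 4.51 / 0.00763889 = 590.4 s

value=590.4 s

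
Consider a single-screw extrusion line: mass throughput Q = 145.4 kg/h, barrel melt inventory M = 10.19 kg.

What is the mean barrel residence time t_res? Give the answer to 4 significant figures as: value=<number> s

value=252.3 s

Convert throughput: Q = 145.4 kg/h = 145.4/3600 = 0.0403889 kg/s
t_res = M / Q_s = 10.19 ÷ 0.0403889 = 252.297 s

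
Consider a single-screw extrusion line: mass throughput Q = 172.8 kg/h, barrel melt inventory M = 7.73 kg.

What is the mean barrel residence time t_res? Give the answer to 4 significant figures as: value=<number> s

value=161.0 s

Convert throughput: Q = 172.8 kg/h = 172.8/3600 = 0.048 kg/s
t_res = M / Q_s = 7.73 / 0.048 = 161.042 s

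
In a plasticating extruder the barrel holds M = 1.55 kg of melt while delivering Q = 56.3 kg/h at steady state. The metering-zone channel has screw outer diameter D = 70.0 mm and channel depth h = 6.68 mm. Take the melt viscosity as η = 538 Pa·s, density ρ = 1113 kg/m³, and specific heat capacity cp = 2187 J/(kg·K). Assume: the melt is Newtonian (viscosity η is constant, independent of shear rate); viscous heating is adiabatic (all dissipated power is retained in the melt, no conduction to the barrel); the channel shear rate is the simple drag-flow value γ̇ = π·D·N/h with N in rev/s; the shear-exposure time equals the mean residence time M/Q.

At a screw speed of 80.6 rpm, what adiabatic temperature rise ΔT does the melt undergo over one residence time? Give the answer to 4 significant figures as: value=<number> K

Throughput in SI: Q_s = 56.3 kg/h ÷ 3600 s/h = 0.0156389 kg/s
t_res = M / Q_s = 1.55 ÷ 0.0156389 = 99.1119 s
Geometry in metres: D = 70.0 mm → 0.07 m, h = 6.68 mm → 0.00668 m; screw speed N = 80.6 rpm = 1.34333 rev/s
Shear rate: γ̇ = πDN/h = π·0.07·1.34333/0.00668 = 44.2237 s⁻¹
Adiabatic rise: ΔT = η γ̇² t_res / (ρ cp) = 538·(44.2237)²·99.1119 / (1113·2187) = 42.8425 K

value=42.84 K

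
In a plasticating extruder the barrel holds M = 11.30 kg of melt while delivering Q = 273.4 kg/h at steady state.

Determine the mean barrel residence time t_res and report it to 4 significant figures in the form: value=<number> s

Convert throughput: Q = 273.4 kg/h = 273.4/3600 = 0.0759444 kg/s
Mean residence time: t_res = M/Q_s = 11.30 kg / 0.0759444 kg/s = 148.793 s

value=148.8 s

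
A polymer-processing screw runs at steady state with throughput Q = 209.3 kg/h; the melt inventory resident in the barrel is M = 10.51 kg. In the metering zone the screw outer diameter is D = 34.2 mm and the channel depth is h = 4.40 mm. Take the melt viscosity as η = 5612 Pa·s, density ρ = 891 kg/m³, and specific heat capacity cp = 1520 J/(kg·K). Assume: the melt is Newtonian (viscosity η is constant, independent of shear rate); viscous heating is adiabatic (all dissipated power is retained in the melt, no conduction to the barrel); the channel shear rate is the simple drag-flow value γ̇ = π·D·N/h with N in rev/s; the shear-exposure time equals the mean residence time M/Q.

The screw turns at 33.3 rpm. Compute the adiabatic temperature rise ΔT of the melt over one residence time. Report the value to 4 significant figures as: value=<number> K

value=137.6 K

Convert throughput: Q = 209.3 kg/h = 209.3/3600 = 0.0581389 kg/s
t_res = M / Q_s = 10.51 ÷ 0.0581389 = 180.774 s
D = 34.2 mm = 0.0342 m;  h = 4.40 mm = 0.0044 m;  N = 33.3 rpm / 60 = 0.555 rev/s
γ̇ = π D N / h = (π)(0.0342)(0.555) / 0.0044 = 13.5524 s⁻¹
ΔT = η·γ̇²·t_res / (ρ·cp) = 5612 · (13.5524)² · 180.774 / (891 · 1520) = 137.583 K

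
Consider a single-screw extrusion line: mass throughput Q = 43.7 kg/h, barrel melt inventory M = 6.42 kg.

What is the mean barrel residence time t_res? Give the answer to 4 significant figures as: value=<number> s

Throughput in SI: Q_s = 43.7 kg/h ÷ 3600 s/h = 0.0121389 kg/s
t_res = M / Q_s = 6.42 ÷ 0.0121389 = 528.879 s

value=528.9 s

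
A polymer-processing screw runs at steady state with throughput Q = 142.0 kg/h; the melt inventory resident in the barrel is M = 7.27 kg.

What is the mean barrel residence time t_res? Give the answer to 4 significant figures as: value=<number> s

Convert throughput: Q = 142.0 kg/h = 142.0/3600 = 0.0394444 kg/s
t_res = M / Q_s = 7.27 ÷ 0.0394444 = 184.31 s

value=184.3 s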